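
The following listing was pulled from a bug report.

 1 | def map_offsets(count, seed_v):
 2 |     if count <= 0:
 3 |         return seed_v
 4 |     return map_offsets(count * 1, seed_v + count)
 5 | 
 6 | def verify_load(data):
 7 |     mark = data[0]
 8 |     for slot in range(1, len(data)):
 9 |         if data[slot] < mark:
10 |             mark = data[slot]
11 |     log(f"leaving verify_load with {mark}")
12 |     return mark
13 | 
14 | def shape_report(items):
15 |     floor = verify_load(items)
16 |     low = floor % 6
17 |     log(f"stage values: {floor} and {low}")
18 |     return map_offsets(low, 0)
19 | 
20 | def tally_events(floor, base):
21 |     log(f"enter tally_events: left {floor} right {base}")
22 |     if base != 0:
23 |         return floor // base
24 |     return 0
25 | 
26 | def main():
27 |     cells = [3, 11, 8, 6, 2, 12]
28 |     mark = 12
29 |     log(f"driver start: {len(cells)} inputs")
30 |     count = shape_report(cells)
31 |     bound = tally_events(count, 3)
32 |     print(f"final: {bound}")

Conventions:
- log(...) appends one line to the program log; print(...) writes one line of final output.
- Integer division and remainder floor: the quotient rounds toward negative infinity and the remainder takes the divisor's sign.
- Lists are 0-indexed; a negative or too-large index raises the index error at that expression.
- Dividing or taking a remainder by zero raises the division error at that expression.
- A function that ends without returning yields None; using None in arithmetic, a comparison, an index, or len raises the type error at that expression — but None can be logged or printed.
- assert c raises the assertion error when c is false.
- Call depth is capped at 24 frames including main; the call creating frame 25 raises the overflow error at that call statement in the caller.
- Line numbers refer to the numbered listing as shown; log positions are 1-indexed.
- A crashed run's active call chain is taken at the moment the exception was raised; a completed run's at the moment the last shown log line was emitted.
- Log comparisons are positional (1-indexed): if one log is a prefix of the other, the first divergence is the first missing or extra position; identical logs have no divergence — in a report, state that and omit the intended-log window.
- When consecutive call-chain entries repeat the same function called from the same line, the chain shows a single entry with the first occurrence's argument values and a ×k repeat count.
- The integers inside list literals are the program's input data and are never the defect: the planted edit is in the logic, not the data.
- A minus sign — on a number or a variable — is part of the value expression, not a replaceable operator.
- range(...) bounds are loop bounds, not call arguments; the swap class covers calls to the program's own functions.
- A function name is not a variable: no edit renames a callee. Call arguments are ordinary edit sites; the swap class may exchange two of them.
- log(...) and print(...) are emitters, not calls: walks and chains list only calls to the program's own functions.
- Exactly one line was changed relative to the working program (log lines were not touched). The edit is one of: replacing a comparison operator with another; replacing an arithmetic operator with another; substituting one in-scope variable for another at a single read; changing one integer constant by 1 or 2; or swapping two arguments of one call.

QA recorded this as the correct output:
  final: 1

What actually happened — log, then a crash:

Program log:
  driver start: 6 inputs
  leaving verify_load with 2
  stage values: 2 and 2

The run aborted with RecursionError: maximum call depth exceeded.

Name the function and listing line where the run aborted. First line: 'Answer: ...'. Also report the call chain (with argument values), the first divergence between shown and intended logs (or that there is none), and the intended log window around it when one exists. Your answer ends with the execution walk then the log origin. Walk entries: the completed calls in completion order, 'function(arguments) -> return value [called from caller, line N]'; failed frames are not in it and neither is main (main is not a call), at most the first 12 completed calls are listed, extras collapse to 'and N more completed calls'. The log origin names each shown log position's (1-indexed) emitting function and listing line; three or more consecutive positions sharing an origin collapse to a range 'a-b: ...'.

Answer: the error was raised in map_offsets, line 4.
The tell: Only 3 log lines were emitted before the run died; the intended continuation was 'enter tally_events: left 3 right 3'.
Call chain: main -> shape_report([3, 11, 8, 6, 2, 12]) (called at line 30) -> map_offsets(2, 0) (called at line 18) -> map_offsets(2, 2) (called at line 4) ×21.
First divergence: position 4 — after 3 matching lines the faulty run goes silent; intended next line 'enter tally_events: left 3 right 3'.
Intended log window:
  2: leaving verify_load with 2
  3: stage values: 2 and 2
  4: enter tally_events: left 3 right 3
Execution walk:
  verify_load([3, 11, 8, 6, 2, 12]) -> 2  [called from shape_report, line 15]
Log line origins:
  1: logged in main at line 29
  2: logged in verify_load at line 11
  3: logged in shape_report at line 17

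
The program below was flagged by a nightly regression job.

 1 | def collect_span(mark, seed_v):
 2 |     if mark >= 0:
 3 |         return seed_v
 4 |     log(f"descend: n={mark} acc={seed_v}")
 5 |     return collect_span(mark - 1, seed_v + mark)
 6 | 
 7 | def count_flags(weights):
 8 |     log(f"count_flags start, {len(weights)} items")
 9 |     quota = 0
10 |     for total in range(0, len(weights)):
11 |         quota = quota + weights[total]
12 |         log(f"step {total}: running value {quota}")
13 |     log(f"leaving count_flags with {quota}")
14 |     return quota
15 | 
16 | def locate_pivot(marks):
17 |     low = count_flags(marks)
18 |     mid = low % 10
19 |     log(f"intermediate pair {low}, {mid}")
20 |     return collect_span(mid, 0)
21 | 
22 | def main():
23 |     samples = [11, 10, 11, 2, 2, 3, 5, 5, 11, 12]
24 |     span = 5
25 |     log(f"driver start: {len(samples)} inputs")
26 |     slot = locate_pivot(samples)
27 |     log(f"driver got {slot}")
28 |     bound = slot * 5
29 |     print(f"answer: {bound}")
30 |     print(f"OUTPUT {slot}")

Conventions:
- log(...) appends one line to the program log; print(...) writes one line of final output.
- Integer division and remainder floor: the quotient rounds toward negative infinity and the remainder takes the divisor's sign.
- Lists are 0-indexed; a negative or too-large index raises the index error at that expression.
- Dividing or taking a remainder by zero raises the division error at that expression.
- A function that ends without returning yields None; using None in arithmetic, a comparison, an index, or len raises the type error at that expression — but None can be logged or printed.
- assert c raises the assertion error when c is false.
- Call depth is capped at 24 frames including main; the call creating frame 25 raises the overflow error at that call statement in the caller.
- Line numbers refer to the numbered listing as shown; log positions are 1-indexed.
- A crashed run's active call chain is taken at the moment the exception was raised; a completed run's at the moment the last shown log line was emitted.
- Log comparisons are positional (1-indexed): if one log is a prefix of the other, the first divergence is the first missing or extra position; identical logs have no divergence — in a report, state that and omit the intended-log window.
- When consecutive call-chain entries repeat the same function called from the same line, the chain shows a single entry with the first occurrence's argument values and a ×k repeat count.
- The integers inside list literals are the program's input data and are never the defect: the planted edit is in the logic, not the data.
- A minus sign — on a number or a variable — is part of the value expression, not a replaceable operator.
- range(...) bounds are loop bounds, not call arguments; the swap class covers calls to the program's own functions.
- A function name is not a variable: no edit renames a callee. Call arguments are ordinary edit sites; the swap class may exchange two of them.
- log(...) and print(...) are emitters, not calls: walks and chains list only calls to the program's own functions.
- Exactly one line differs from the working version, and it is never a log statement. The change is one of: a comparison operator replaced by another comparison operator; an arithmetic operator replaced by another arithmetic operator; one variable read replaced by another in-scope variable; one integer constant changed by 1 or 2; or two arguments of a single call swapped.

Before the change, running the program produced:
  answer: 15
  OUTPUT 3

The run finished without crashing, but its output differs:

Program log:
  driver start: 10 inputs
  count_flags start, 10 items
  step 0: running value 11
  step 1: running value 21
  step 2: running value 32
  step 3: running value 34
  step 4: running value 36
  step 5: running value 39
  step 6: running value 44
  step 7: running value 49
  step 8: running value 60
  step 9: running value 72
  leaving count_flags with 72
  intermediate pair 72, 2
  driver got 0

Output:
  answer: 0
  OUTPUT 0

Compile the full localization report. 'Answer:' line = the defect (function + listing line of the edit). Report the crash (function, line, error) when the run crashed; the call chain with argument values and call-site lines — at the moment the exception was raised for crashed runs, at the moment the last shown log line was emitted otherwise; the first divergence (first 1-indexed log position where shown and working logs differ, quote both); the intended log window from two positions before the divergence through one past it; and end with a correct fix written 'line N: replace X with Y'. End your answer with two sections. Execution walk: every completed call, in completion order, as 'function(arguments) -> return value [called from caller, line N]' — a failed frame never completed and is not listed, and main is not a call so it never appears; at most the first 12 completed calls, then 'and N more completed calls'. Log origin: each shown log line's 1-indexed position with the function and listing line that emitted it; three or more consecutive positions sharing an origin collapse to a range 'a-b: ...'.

Answer: the defect is in collect_span at line 2.
The tell: Log line 15 is where behavior first shows: 'driver got 0' appears instead of 'descend: n=2 acc=0'.
Call chain: main.
First divergence: position 15 — shown 'driver got 0', intended 'descend: n=2 acc=0'.
Intended log window:
  13: leaving count_flags with 72
  14: intermediate pair 72, 2
  15: descend: n=2 acc=0
  16: descend: n=1 acc=2
Execution walk:
  count_flags([11, 10, 11, 2, 2, 3, 5, 5, 11, 12]) -> 72  [called from locate_pivot, line 17]
  collect_span(2, 0) -> 0  [called from locate_pivot, line 20]
  locate_pivot([11, 10, 11, 2, 2, 3, 5, 5, 11, 12]) -> 0  [called from main, line 26]
Log origin:
  1: emitted by main (line 25)
  2: emitted by count_flags (line 8)
  3-12: emitted by count_flags (line 12)
  13: emitted by count_flags (line 13)
  14: emitted by locate_pivot (line 19)
  15: emitted by main (line 27)
A correct fix: line 2: replace `>=` with `<=`.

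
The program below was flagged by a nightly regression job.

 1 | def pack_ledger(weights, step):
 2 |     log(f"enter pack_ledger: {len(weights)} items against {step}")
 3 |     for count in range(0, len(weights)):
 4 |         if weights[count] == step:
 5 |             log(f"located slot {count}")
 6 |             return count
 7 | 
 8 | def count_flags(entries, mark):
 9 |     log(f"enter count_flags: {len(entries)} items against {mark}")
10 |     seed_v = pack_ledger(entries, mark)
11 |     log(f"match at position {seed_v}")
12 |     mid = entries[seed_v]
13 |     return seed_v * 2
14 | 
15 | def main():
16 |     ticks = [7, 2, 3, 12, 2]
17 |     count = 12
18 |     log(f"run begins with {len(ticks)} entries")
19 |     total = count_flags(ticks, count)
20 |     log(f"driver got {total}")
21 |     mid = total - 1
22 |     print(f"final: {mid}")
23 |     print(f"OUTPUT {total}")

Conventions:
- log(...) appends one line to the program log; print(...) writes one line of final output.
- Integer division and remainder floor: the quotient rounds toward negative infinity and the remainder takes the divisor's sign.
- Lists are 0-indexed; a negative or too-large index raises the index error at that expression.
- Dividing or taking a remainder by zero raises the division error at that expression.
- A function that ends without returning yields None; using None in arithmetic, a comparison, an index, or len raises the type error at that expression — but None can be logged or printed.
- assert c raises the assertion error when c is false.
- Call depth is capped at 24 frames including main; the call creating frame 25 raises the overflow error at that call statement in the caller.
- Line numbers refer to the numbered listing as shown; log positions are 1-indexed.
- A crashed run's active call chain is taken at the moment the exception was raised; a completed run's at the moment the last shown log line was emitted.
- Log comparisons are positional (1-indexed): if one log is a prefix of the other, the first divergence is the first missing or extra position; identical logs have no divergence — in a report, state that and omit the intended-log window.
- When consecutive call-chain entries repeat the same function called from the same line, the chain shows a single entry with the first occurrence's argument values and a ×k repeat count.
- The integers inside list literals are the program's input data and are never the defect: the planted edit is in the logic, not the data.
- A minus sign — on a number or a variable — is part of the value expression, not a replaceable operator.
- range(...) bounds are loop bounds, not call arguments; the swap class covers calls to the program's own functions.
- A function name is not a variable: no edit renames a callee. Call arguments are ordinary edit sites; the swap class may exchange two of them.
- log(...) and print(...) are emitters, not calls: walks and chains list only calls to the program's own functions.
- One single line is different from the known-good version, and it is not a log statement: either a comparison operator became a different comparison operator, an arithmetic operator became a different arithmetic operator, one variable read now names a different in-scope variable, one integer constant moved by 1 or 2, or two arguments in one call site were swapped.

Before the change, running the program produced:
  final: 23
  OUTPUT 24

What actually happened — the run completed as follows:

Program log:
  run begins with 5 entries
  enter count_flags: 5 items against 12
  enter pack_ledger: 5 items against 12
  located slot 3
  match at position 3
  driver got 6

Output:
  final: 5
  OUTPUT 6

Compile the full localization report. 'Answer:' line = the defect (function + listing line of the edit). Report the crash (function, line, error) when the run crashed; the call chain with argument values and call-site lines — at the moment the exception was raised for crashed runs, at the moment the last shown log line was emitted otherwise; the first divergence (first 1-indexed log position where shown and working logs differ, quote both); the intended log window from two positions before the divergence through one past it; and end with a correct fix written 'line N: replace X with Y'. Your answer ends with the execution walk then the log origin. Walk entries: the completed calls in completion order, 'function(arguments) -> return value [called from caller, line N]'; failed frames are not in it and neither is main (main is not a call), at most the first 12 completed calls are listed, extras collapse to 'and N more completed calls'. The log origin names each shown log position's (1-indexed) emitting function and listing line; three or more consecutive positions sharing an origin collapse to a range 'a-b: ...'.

Answer: the defect is in count_flags at line 13.
Core observation: Position 6 is the first bad log line: 'driver got 6' should read 'driver got 24'.
Call chain: main.
First divergence: position 6 — shown 'driver got 6', intended 'driver got 24'.
Intended log window:
  4: located slot 3
  5: match at position 3
  6: driver got 24
Execution walk:
  pack_ledger([7, 2, 3, 12, 2], 12) -> 3  [called from count_flags, line 10]
  count_flags([7, 2, 3, 12, 2], 12) -> 6  [called from main, line 19]
Log origin:
  1: logged in main at line 18
  2: logged in count_flags at line 9
  3: logged in pack_ledger at line 2
  4: logged in pack_ledger at line 5
  5: logged in count_flags at line 11
  6: logged in main at line 20
A correct fix: line 13: replace `seed_v` with `mid`.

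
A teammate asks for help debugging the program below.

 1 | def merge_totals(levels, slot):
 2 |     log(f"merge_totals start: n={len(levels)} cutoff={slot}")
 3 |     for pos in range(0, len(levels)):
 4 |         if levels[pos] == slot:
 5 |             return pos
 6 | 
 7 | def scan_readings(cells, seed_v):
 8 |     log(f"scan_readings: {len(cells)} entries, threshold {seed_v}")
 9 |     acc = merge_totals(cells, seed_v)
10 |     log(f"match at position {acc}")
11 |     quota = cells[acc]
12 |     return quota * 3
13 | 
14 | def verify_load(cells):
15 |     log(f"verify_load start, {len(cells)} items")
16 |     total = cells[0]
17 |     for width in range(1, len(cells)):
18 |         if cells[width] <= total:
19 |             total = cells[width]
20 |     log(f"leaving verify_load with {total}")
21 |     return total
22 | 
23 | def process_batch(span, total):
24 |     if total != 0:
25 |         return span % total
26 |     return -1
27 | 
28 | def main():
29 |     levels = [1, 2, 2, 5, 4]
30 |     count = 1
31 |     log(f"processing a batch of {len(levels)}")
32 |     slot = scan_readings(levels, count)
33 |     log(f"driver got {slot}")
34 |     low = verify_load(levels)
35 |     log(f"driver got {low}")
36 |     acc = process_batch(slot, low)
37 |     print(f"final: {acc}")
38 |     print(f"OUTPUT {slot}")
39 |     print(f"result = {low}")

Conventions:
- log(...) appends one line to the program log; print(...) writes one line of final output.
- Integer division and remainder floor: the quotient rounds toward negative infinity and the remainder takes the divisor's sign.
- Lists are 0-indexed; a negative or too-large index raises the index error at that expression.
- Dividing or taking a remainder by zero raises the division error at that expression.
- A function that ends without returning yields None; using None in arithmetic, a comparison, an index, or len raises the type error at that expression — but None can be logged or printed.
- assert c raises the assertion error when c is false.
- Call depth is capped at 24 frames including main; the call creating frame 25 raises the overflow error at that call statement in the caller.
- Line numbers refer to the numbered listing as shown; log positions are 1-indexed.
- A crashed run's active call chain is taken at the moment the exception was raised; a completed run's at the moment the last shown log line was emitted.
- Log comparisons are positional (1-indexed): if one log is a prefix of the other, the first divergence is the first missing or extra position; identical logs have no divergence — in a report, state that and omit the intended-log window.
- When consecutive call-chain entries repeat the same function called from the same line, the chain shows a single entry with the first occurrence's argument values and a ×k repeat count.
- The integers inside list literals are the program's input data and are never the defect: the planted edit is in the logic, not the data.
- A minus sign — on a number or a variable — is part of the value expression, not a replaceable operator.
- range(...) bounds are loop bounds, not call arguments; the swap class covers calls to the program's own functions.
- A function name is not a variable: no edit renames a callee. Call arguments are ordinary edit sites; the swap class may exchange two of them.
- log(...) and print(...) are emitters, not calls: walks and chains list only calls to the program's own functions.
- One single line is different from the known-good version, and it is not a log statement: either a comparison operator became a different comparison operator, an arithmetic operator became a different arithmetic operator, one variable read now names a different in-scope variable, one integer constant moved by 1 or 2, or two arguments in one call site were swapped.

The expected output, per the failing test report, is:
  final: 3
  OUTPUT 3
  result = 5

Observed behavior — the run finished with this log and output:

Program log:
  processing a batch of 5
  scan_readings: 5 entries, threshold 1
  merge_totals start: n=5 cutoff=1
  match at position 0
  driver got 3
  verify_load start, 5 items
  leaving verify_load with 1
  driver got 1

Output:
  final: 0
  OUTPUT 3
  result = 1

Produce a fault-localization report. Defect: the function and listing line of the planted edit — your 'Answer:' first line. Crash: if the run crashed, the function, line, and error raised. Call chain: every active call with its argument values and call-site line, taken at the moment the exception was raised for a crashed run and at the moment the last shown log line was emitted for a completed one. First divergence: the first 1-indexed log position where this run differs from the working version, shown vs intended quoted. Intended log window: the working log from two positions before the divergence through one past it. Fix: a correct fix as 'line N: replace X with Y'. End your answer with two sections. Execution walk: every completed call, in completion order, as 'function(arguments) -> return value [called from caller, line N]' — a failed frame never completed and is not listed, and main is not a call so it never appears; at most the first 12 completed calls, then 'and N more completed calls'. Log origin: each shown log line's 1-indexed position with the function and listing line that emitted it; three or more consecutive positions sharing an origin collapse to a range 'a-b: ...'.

Answer: the defect is in verify_load at line 18.
Key fact: At log position 7 the runs split — shown 'leaving verify_load with 1', but the working version logs 'leaving verify_load with 5'.
Call chain: main.
First divergence: position 7 — shown 'leaving verify_load with 1', intended 'leaving verify_load with 5'.
Intended log window:
  5: driver got 3
  6: verify_load start, 5 items
  7: leaving verify_load with 5
  8: driver got 5
Execution walk:
  merge_totals([1, 2, 2, 5, 4], 1) -> 0  [called from scan_readings, line 9]
  scan_readings([1, 2, 2, 5, 4], 1) -> 3  [called from main, line 32]
  verify_load([1, 2, 2, 5, 4]) -> 1  [called from main, line 34]
  process_batch(3, 1) -> 0  [called from main, line 36]
Origin of each log line:
  1: emitted by main (line 31)
  2: emitted by scan_readings (line 8)
  3: emitted by merge_totals (line 2)
  4: emitted by scan_readings (line 10)
  5: emitted by main (line 33)
  6: emitted by verify_load (line 15)
  7: emitted by verify_load (line 20)
  8: emitted by main (line 35)
A correct fix: line 18: replace `<=` with `>`.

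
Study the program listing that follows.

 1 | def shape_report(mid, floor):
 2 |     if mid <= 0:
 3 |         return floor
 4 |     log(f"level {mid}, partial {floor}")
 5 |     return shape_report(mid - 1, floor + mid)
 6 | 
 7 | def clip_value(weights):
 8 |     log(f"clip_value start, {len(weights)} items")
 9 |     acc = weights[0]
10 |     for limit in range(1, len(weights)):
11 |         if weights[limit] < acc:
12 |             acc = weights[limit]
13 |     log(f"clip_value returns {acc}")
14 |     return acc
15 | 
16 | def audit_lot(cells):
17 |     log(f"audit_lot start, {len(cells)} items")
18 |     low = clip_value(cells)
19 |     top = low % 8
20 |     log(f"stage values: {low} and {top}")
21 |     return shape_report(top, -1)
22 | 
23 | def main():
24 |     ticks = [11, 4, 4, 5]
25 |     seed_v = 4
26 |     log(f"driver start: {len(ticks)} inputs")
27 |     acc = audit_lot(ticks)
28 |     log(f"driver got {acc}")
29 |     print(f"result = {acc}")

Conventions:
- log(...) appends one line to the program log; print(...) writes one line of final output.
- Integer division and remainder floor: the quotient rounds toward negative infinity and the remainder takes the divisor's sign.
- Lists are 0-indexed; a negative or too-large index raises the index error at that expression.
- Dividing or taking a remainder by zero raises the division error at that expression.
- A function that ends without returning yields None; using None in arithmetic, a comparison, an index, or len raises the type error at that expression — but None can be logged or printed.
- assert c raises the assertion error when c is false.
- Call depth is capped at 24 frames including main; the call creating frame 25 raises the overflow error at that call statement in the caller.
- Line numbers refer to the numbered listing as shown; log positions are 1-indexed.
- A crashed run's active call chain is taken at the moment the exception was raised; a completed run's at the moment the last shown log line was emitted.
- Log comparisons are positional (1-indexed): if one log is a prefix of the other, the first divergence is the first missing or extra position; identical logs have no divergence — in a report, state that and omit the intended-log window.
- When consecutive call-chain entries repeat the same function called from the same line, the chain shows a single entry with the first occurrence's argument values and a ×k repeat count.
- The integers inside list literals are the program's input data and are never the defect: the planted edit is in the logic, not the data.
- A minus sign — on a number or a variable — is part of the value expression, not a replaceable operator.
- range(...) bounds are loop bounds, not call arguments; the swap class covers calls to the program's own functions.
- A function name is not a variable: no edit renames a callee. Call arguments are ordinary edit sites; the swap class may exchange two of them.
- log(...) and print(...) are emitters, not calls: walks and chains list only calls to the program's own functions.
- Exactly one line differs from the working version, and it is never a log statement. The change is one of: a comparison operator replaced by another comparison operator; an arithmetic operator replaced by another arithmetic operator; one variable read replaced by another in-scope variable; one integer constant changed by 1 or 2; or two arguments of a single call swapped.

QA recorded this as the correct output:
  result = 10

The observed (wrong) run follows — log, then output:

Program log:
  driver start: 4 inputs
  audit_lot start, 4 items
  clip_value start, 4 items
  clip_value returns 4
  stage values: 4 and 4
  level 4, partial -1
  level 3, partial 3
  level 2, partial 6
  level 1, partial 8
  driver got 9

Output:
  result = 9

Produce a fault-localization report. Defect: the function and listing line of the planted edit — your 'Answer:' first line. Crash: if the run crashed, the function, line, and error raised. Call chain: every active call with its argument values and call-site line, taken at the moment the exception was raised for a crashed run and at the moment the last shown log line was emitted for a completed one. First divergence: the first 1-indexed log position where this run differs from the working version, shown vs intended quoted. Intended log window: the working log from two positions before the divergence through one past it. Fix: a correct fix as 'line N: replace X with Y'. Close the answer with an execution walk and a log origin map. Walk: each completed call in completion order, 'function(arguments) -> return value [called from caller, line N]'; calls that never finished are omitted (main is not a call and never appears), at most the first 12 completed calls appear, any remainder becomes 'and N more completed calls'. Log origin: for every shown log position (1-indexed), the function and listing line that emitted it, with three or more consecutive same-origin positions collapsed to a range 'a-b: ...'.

Answer: the defect is in audit_lot at line 21.
Core observation: The earliest visible damage is log position 6 — 'level 4, partial -1' rather than the intended 'level 4, partial 0'.
Call chain: main.
First divergence: position 6; shown 'level 4, partial -1' vs intended 'level 4, partial 0'.
Intended log window:
  4: clip_value returns 4
  5: stage values: 4 and 4
  6: level 4, partial 0
  7: level 3, partial 4
Execution walk:
  clip_value([11, 4, 4, 5]) -> 4  [called from audit_lot, line 18]
  shape_report(0, 9) -> 9  [called from shape_report, line 5]
  shape_report(1, 8) -> 9  [called from shape_report, line 5]
  shape_report(2, 6) -> 9  [called from shape_report, line 5]
  shape_report(3, 3) -> 9  [called from shape_report, line 5]
  shape_report(4, -1) -> 9  [called from audit_lot, line 21]
  audit_lot([11, 4, 4, 5]) -> 9  [called from main, line 27]
Origin of each log line:
  1: from main, line 26
  2: from audit_lot, line 17
  3: from clip_value, line 8
  4: from clip_value, line 13
  5: from audit_lot, line 20
  6-9: from shape_report, line 4
  10: from main, line 28
A correct fix: line 21: replace `-1` with `0`.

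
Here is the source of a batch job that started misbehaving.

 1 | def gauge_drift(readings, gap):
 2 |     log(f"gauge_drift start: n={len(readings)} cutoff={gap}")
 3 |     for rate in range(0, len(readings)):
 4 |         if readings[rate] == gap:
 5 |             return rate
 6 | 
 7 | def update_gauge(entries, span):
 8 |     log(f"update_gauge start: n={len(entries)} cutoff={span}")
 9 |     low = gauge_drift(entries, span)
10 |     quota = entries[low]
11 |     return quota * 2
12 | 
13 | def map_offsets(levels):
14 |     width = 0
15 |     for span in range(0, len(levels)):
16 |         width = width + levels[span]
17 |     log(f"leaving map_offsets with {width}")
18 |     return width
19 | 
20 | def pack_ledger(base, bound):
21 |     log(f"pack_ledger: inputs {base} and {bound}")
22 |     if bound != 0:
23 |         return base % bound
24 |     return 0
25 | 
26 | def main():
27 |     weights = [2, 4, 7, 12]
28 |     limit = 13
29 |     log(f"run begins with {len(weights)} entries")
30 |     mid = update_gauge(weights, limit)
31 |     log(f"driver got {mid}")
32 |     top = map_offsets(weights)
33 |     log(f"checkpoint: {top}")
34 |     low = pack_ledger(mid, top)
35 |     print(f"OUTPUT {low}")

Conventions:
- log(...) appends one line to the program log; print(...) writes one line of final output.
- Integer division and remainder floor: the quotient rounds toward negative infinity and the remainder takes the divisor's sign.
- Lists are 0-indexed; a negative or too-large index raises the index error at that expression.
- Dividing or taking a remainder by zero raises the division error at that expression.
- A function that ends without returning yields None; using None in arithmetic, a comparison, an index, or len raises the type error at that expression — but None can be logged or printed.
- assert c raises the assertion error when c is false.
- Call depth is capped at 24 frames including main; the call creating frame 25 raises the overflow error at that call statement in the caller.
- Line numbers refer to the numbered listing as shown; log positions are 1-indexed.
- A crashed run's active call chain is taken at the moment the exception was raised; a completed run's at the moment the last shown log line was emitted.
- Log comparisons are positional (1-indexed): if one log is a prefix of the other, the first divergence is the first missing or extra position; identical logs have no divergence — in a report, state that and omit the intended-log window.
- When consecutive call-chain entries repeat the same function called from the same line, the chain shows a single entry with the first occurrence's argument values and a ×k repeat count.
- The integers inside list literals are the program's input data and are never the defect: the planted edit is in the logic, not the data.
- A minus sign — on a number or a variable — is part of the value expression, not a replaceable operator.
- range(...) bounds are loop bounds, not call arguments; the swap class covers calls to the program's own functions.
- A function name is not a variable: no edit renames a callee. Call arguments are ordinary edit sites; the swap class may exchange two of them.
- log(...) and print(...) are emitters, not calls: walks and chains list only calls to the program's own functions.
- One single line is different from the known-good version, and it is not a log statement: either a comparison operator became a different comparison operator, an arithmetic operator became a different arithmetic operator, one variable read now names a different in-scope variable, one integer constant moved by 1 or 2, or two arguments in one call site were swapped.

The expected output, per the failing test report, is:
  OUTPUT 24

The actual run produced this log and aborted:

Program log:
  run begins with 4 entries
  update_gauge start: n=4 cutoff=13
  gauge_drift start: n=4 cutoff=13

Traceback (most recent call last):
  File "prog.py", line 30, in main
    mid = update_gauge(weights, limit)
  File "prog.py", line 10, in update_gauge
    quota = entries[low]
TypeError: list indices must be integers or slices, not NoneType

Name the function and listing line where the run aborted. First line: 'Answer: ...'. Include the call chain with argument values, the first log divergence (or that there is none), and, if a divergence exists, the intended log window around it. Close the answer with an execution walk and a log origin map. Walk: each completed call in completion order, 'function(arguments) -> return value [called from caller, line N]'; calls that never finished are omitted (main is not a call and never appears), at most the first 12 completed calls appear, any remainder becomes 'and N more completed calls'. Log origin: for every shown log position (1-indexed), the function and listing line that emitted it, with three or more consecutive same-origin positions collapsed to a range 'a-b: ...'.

Answer: the error was raised in update_gauge, line 10.
Key observation: The log first diverges at position 2: the faulty run prints 'update_gauge start: n=4 cutoff=13' where the working version prints 'update_gauge start: n=4 cutoff=12'.
Call chain: main -> update_gauge([2, 4, 7, 12], 13) (called at line 30).
First divergence: at position 2 the run shows 'update_gauge start: n=4 cutoff=13' where the working version logs 'update_gauge start: n=4 cutoff=12'.
Intended log window:
  1: run begins with 4 entries
  2: update_gauge start: n=4 cutoff=12
  3: gauge_drift start: n=4 cutoff=12
Execution walk:
  gauge_drift([2, 4, 7, 12], 13) -> None  [called from update_gauge, line 9]
Log line origins:
  1: from main, line 29
  2: from update_gauge, line 8
  3: from gauge_drift, line 2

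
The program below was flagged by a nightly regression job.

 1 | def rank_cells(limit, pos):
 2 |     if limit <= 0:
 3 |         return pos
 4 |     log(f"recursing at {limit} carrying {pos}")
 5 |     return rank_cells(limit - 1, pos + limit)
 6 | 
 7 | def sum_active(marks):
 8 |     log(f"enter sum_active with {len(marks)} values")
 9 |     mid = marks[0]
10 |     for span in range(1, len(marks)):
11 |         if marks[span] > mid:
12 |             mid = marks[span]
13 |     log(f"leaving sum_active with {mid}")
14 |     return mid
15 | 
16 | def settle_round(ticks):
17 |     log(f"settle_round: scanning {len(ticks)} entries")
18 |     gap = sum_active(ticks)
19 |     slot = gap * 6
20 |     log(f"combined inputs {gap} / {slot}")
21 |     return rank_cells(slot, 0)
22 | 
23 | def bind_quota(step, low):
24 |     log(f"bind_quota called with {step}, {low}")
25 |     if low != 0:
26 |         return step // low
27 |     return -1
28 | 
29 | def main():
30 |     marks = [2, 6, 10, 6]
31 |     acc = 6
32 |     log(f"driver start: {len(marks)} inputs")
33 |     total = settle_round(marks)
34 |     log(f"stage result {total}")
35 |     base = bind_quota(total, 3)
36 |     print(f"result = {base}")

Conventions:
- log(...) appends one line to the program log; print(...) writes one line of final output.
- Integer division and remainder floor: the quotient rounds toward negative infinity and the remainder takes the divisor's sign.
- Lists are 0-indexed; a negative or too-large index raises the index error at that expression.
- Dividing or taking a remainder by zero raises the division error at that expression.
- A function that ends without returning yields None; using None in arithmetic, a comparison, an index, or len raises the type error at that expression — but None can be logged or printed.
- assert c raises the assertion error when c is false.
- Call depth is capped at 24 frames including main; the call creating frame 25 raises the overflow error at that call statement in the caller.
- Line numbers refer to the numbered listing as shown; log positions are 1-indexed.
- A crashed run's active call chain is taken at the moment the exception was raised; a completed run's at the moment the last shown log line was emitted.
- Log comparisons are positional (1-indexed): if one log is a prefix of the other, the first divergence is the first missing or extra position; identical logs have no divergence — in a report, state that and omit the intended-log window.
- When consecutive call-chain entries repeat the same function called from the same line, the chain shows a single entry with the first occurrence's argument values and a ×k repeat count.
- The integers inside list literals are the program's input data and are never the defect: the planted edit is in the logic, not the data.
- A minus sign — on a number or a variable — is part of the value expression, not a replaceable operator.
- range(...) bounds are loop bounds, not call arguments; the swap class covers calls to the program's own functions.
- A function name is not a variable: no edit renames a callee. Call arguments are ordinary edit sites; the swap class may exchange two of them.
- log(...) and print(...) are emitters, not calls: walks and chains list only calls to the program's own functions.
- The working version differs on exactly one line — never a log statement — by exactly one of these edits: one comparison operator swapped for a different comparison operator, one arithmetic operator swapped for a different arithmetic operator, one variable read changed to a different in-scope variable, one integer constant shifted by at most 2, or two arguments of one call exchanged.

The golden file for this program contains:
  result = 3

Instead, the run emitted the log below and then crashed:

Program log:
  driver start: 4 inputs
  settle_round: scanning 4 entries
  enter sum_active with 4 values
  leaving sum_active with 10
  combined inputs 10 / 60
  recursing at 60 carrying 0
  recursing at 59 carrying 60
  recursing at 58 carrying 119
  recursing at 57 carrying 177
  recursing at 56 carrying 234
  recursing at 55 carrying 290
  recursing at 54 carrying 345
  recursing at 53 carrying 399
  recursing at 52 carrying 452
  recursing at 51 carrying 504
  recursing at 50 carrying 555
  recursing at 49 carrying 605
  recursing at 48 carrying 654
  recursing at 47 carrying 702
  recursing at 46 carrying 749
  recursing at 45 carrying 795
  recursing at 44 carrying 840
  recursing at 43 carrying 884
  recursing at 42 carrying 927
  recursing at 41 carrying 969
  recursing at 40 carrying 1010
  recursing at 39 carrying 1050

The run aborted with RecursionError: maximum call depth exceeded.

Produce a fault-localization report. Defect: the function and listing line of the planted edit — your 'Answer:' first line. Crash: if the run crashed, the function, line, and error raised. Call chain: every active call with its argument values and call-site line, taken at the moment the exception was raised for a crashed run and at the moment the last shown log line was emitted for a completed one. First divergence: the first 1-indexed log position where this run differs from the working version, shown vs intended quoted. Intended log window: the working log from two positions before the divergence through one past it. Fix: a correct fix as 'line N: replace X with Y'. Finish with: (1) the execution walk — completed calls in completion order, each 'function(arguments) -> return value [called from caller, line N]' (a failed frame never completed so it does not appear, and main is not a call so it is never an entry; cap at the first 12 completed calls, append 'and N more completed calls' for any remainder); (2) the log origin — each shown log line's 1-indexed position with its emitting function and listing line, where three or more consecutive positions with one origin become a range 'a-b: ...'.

Answer: the defect is in settle_round at line 19.
Key fact: Everything matches until log position 5, which reads 'combined inputs 10 / 60' in place of 'combined inputs 10 / 4'.
Crash: rank_cells, line 5, RecursionError.
Call chain: main -> settle_round([2, 6, 10, 6]) (called at line 33) -> rank_cells(60, 0) (called at line 21) -> rank_cells(59, 60) (called at line 5) ×21.
First divergence: at position 5 the run shows 'combined inputs 10 / 60' where the working version logs 'combined inputs 10 / 4'.
Intended log window:
  3: enter sum_active with 4 values
  4: leaving sum_active with 10
  5: combined inputs 10 / 4
  6: recursing at 4 carrying 0
Execution walk:
  sum_active([2, 6, 10, 6]) -> 10  [called from settle_round, line 18]
Origin of each log line:
  1: from main, line 32
  2: from settle_round, line 17
  3: from sum_active, line 8
  4: from sum_active, line 13
  5: from settle_round, line 20
  6-27: from rank_cells, line 4
A correct fix: line 19: replace `*` with `%`.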